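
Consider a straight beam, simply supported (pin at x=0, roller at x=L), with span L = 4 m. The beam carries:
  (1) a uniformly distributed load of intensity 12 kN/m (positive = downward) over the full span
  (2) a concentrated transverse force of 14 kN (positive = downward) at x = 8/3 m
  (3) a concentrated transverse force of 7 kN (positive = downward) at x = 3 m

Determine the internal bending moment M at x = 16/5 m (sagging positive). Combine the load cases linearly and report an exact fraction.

Load 1 — uniform load w=12 kN/m over full span:
  M_1 = wx(L-x)/2 = 12·(16/5)·(4-(16/5))/2 = 384/25 kN·m
Load 2 — point force P=14 kN at a=8/3 m (b=L-a=4/3):
  M_2 = Pa(L-x)/L  [x>a] = 14·(8/3)·(4-(16/5))/4 = 112/15 kN·m
Load 3 — point force P=7 kN at a=3 m (b=L-a=1):
  M_3 = Pa(L-x)/L  [x>a] = 7·3·(4-(16/5))/4 = 21/5 kN·m
Superposition: M = Σ M_i = 2027/75 kN·m ≈ 27.026667 kN·m

M(16/5) = 2027/75 kN·m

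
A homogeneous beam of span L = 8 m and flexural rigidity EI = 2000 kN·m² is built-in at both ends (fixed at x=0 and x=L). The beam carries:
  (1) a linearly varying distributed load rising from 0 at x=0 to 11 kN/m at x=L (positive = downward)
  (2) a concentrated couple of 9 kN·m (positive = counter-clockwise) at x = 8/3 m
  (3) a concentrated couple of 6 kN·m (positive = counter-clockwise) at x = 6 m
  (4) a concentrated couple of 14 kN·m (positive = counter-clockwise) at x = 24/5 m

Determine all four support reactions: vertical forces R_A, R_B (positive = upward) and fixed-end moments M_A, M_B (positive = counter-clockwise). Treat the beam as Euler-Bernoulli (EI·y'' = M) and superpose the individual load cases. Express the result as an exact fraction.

Load 1 — triangular load w₀=11 kN/m (0→w₀ over full span):
  R_A = 3w₀L/20 = 3·11·8/20 = 66/5 kN
  M_A = w₀L²/30 = 11·8²/30 = 352/15 kN·m
  R_B = 7w₀L/20 = 7·11·8/20 = 154/5 kN
  M_B = -w₀L²/20 = -11·8²/20 = -176/5 kN·m
Load 2 — applied couple M₀=9 kN·m at a=8/3 m (b=L-a=16/3):
  R_A = 6M₀ab/L³ = 6·9·(8/3)·(16/3)/8³ = 3/2 kN
  M_A = M₀b(2a-b)/L² = 9·(16/3)·(2·(8/3)-(16/3))/8² = 0 kN·m
  R_B = -6M₀ab/L³ = -6·9·(8/3)·(16/3)/8³ = -3/2 kN
  M_B = M₀a(2b-a)/L² = 9·(8/3)·(2·(16/3)-(8/3))/8² = 3 kN·m
Load 3 — applied couple M₀=6 kN·m at a=6 m (b=L-a=2):
  R_A = 6M₀ab/L³ = 6·6·6·2/8³ = 27/32 kN
  M_A = M₀b(2a-b)/L² = 6·2·(2·6-2)/8² = 15/8 kN·m
  R_B = -6M₀ab/L³ = -6·6·6·2/8³ = -27/32 kN
  M_B = M₀a(2b-a)/L² = 6·6·(2·2-6)/8² = -9/8 kN·m
Load 4 — applied couple M₀=14 kN·m at a=24/5 m (b=L-a=16/5):
  R_A = 6M₀ab/L³ = 6·14·(24/5)·(16/5)/8³ = 63/25 kN
  M_A = M₀b(2a-b)/L² = 14·(16/5)·(2·(24/5)-(16/5))/8² = 112/25 kN·m
  R_B = -6M₀ab/L³ = -6·14·(24/5)·(16/5)/8³ = -63/25 kN
  M_B = M₀a(2b-a)/L² = 14·(24/5)·(2·(16/5)-(24/5))/8² = 42/25 kN·m
Superposition: R_A = 14451/800 kN, M_A = 17893/600 kN·m, R_B = 20749/800 kN, M_B = -6329/200 kN·m

R_A = 14451/800 kN, M_A = 17893/600 kN·m, R_B = 20749/800 kN, M_B = -6329/200 kN·m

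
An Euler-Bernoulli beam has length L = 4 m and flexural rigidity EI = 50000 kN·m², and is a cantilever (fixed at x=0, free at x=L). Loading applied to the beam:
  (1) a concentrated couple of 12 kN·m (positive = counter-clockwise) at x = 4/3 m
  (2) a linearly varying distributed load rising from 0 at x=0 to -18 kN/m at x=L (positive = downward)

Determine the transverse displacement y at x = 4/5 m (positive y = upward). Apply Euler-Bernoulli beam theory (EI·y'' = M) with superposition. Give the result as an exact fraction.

Load 1 — applied couple M₀=12 kN·m at a=4/3 m (b=L-a=8/3):
  y_1 = M₀x²/(2EI)  [x≤a] = 12·(4/5)²/(2·50000) = 6/78125 m
Load 2 — triangular load w₀=-18 kN/m (0→w₀ over full span):
  y_2 = (w₀Lx³/12-w₀L²x²/6-w₀x⁵/(120L))/EI = ((-18)·4·(4/5)³/12-(-18)·4²·(4/5)²/6-(-18)·(4/5)⁵/(120·4))/50000 = 27012/48828125 m
Superposition: y = Σ y_i = 30762/48828125 m ≈ 0.000630 m

y(4/5) = 30762/48828125 m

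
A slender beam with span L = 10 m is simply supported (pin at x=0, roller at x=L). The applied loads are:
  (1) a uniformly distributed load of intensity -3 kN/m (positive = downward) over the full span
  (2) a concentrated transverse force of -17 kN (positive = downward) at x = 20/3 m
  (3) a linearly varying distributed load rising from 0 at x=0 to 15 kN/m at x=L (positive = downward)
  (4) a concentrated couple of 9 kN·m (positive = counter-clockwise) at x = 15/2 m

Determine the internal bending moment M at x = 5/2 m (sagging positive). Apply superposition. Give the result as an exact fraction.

M(5/2) = 1781/96 kN·m

Load 1 — uniform load w=-3 kN/m over full span:
  M_1 = wx(L-x)/2 = (-3)·(5/2)·(10-(5/2))/2 = -225/8 kN·m
Load 2 — point force P=-17 kN at a=20/3 m (b=L-a=10/3):
  M_2 = Pbx/L  [x≤a] = (-17)·(10/3)·(5/2)/10 = -85/6 kN·m
Load 3 — triangular load w₀=15 kN/m (0→w₀ over full span):
  M_3 = w₀Lx/6 - w₀x³/(6L) = 15·10·(5/2)/6 - 15·(5/2)³/(6·10) = 1875/32 kN·m
Load 4 — applied couple M₀=9 kN·m at a=15/2 m (b=L-a=5/2):
  M_4 = M₀x/L  [x≤a] = 9·(5/2)/10 = 9/4 kN·m
Superposition: M = Σ M_i = 1781/96 kN·m ≈ 18.552083 kN·m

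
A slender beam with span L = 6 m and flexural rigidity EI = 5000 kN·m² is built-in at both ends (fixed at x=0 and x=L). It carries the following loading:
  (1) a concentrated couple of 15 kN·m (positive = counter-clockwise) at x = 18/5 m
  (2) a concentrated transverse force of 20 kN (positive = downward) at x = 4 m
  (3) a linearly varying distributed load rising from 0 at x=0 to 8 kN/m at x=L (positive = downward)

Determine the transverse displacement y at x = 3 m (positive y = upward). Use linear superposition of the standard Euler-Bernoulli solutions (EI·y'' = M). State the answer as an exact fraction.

Load 1 — applied couple M₀=15 kN·m at a=18/5 m (b=L-a=12/5):
  y_1 = (R_Ax³/6 - M_Ax²/2)/EI  [x≤a] with R_A=18/5, M_A=24/5 = ((18/5)·3³/6 - (24/5)·3²/2)/5000 = -27/25000 m
Load 2 — point force P=20 kN at a=4 m (b=L-a=2):
  y_2 = -Pb²x²(3aL-(3a+b)x)/(6L³EI)  [x≤a] = -20·2²·3²·(3·4·6-(3·4+2)·3)/(6·6³·5000) = -1/300 m
Load 3 — triangular load w₀=8 kN/m (0→w₀ over full span):
  y_3 = -w₀x²(L-x)²(x+2L)/(120LEI) = -8·3²·(6-3)²·(3+2·6)/(120·6·5000) = -27/10000 m
Superposition: y = Σ y_i = -1067/150000 m ≈ -0.007113 m

y(3) = -1067/150000 m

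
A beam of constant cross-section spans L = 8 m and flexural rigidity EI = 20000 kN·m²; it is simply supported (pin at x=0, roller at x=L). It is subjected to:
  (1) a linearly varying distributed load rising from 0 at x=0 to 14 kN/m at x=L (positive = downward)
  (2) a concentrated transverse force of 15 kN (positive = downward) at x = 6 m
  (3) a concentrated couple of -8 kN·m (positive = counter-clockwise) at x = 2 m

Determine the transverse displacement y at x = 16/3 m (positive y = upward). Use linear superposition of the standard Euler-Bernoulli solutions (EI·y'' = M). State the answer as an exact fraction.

Load 1 — triangular load w₀=14 kN/m (0→w₀ over full span):
  y_1 = -w₀x(7L⁴-10L²x²+3x⁴)/(360LEI) = -14·(16/3)·(7·8⁴-10·8²·(16/3)²+3·(16/3)⁴)/(360·8·20000) = -7616/455625 m
Load 2 — point force P=15 kN at a=6 m (b=L-a=2):
  y_2 = -Pbx(L²-b²-x²)/(6LEI)  [x≤a] = -15·2·(16/3)·(8²-2²-(16/3)²)/(6·8·20000) = -71/13500 m
Load 3 — applied couple M₀=-8 kN·m at a=2 m (b=L-a=6):
  y_3 = (M₀x³/(6L)-M₀(x-a)²/2+C₁x)/EI  [x>a] with C₁=M₀(3b²-L²)/(6L)=-22/3 = ((-8)·(16/3)³/(6·8)-(-8)·((16/3)-2)²/2+(-22/3)·(16/3))/20000 = -101/101250 m
Superposition: y = Σ y_i = -41867/1822500 m ≈ -0.022972 m

y(16/3) = -41867/1822500 m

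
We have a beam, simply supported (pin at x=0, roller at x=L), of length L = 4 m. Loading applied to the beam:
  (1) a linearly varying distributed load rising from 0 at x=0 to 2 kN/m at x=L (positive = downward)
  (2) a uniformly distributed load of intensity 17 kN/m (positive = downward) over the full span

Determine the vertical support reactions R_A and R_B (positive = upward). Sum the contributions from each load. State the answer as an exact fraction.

Load 1 — triangular load w₀=2 kN/m (0→w₀ over full span):
  R_A = w₀L/6 = 2·4/6 = 4/3 kN
  R_B = w₀L/3 = 2·4/3 = 8/3 kN
Load 2 — uniform load w=17 kN/m over full span:
  R_A = wL/2 = 17·4/2 = 34 kN
  R_B = wL/2 = 17·4/2 = 34 kN
Superposition: R_A = 106/3 kN, R_B = 110/3 kN

R_A = 106/3 kN, R_B = 110/3 kN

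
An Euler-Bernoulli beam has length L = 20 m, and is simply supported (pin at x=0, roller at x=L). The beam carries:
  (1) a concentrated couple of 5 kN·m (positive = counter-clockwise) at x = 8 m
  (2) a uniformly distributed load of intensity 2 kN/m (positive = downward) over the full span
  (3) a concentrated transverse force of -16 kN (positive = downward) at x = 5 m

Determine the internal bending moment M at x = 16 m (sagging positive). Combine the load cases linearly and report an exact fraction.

Load 1 — applied couple M₀=5 kN·m at a=8 m (b=L-a=12):
  M_1 = M₀x/L - M₀  [x>a] = 5·16/20 - 5 = -1 kN·m
Load 2 — uniform load w=2 kN/m over full span:
  M_2 = wx(L-x)/2 = 2·16·(20-16)/2 = 64 kN·m
Load 3 — point force P=-16 kN at a=5 m (b=L-a=15):
  M_3 = Pa(L-x)/L  [x>a] = (-16)·5·(20-16)/20 = -16 kN·m
Superposition: M = Σ M_i = 47 kN·m ≈ 47.000000 kN·m

M(16) = 47 kN·m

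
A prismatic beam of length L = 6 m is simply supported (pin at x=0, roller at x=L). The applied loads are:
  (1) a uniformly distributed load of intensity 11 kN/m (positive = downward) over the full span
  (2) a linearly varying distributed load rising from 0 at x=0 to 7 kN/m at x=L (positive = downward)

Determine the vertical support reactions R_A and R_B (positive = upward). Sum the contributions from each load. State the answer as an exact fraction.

R_A = 40 kN, R_B = 47 kN

Load 1 — uniform load w=11 kN/m over full span:
  R_A = wL/2 = 11·6/2 = 33 kN
  R_B = wL/2 = 11·6/2 = 33 kN
Load 2 — triangular load w₀=7 kN/m (0→w₀ over full span):
  R_A = w₀L/6 = 7·6/6 = 7 kN
  R_B = w₀L/3 = 7·6/3 = 14 kN
Superposition: R_A = 40 kN, R_B = 47 kN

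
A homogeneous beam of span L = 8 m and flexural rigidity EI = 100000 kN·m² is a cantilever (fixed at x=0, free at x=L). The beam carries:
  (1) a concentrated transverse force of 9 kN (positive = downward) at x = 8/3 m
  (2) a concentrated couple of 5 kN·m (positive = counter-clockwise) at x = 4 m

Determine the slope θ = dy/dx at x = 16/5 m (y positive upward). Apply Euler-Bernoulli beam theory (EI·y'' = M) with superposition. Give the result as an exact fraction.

Load 1 — point force P=9 kN at a=8/3 m (b=L-a=16/3):
  θ_1 = -Pa²/(2EI)  [x>a] = -9·(8/3)²/(2·100000) = -1/3125 rad
Load 2 — applied couple M₀=5 kN·m at a=4 m (b=L-a=4):
  θ_2 = M₀x/EI  [x≤a] = 5·(16/5)/100000 = 1/6250 rad
Superposition: θ = Σ θ_i = -1/6250 rad ≈ -0.000160 rad

θ(16/5) = -1/6250 rad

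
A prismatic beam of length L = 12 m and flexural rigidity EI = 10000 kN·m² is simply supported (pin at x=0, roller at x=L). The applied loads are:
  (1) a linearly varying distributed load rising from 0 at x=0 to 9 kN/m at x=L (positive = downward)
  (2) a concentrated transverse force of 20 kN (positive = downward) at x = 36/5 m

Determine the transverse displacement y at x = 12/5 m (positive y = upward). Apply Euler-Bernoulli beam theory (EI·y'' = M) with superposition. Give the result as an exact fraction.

y(12/5) = -1028736/9765625 m

Load 1 — triangular load w₀=9 kN/m (0→w₀ over full span):
  y_1 = -w₀x(7L⁴-10L²x²+3x⁴)/(360LEI) = -9·(12/5)·(7·12⁴-10·12²·(12/5)²+3·(12/5)⁴)/(360·12·10000) = -668736/9765625 m
Load 2 — point force P=20 kN at a=36/5 m (b=L-a=24/5):
  y_2 = -Pbx(L²-b²-x²)/(6LEI)  [x≤a] = -20·(24/5)·(12/5)·(12²-(24/5)²-(12/5)²)/(6·12·10000) = -576/15625 m
Superposition: y = Σ y_i = -1028736/9765625 m ≈ -0.105343 m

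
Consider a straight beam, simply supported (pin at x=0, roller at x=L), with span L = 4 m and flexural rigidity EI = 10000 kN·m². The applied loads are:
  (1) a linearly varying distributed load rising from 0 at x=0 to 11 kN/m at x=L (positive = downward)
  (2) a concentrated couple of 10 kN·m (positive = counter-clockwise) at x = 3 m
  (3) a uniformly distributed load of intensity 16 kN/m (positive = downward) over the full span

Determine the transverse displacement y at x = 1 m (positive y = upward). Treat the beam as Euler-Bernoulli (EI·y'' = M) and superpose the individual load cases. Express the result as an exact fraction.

y(1) = -5327/960000 m

Load 1 — triangular load w₀=11 kN/m (0→w₀ over full span):
  y_1 = -w₀x(7L⁴-10L²x²+3x⁴)/(360LEI) = -11·1·(7·4⁴-10·4²·1²+3·1⁴)/(360·4·10000) = -1199/960000 m
Load 2 — applied couple M₀=10 kN·m at a=3 m (b=L-a=1):
  y_2 = (M₀x³/(6L)+C₁x)/EI  [x≤a] with C₁=M₀(3b²-L²)/(6L)=-65/12 = (10·1³/(6·4)+(-65/12)·1)/10000 = -1/2000 m
Load 3 — uniform load w=16 kN/m over full span:
  y_3 = -wx(L³-2Lx²+x³)/(24EI) = -16·1·(4³-2·4·1²+1³)/(24·10000) = -19/5000 m
Superposition: y = Σ y_i = -5327/960000 m ≈ -0.005549 m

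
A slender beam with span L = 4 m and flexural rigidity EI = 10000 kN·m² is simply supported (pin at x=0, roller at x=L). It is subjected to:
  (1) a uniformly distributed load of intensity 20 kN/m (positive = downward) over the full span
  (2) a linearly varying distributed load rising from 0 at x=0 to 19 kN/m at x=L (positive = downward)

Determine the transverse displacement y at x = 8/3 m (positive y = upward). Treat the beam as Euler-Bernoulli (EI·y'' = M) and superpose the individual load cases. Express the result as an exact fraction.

y(8/3) = -3932/455625 m

Load 1 — uniform load w=20 kN/m over full span:
  y_1 = -wx(L³-2Lx²+x³)/(24EI) = -20·(8/3)·(4³-2·4·(8/3)²+(8/3)³)/(24·10000) = -176/30375 m
Load 2 — triangular load w₀=19 kN/m (0→w₀ over full span):
  y_2 = -w₀x(7L⁴-10L²x²+3x⁴)/(360LEI) = -19·(8/3)·(7·4⁴-10·4²·(8/3)²+3·(8/3)⁴)/(360·4·10000) = -1292/455625 m
Superposition: y = Σ y_i = -3932/455625 m ≈ -0.008630 m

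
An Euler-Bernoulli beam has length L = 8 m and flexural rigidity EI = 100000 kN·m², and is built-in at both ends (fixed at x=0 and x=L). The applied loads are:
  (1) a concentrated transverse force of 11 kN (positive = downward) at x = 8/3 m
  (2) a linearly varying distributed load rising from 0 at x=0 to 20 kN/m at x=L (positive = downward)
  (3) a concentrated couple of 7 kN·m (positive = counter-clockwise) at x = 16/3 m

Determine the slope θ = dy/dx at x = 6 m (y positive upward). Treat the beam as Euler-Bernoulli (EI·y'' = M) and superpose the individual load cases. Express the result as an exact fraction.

Load 1 — point force P=11 kN at a=8/3 m (b=L-a=16/3):
  θ_1 = Pa²(L-x)(2bL-(3b+a)(L-x))/(2L³EI)  [x>a] = 11·(8/3)²·(8-6)·(2·(16/3)·8-(3·(16/3)+(8/3))·(8-6))/(2·8³·100000) = 11/150000 rad
Load 2 — triangular load w₀=20 kN/m (0→w₀ over full span):
  θ_2 = -w₀(2x(L-x)(L-2x)(x+2L)+x²(L-x)²)/(120LEI) = -20·(2·6·(8-6)·(8-2·6)·(6+2·8)+6²·(8-6)²)/(120·8·100000) = 41/100000 rad
Load 3 — applied couple M₀=7 kN·m at a=16/3 m (b=L-a=8/3):
  θ_3 = (R_Ax²/2 - M_Ax - M₀(x-a))/EI  [x>a] with R_A=7/6, M_A=7/3 = ((7/6)·6²/2 - (7/3)·6 - 7·(6-(16/3)))/100000 = 7/300000 rad
Superposition: θ = Σ θ_i = 19/37500 rad ≈ 0.000507 rad

θ(6) = 19/37500 rad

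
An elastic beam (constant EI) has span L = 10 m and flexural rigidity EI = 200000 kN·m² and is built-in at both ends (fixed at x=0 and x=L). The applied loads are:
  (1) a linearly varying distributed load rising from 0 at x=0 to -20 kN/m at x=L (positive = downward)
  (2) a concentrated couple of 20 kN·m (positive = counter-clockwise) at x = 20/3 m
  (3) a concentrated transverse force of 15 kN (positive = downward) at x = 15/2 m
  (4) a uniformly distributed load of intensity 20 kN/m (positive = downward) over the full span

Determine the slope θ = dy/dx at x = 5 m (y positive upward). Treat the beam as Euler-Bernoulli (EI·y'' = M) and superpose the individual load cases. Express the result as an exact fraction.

θ(5) = 7/307200 rad

Load 1 — triangular load w₀=-20 kN/m (0→w₀ over full span):
  θ_1 = -w₀(2x(L-x)(L-2x)(x+2L)+x²(L-x)²)/(120LEI) = -(-20)·(2·5·(10-5)·(10-2·5)·(5+2·10)+5²·(10-5)²)/(120·10·200000) = 1/19200 rad
Load 2 — applied couple M₀=20 kN·m at a=20/3 m (b=L-a=10/3):
  θ_2 = (R_Ax²/2 - M_Ax)/EI  [x≤a] with R_A=8/3, M_A=20/3 = ((8/3)·5²/2 - (20/3)·5)/200000 = 0 rad
Load 3 — point force P=15 kN at a=15/2 m (b=L-a=5/2):
  θ_3 = -Pb²x(2aL-(3a+b)x)/(2L³EI)  [x≤a] = -15·(5/2)²·5·(2·(15/2)·10-(3·(15/2)+(5/2))·5)/(2·10³·200000) = -3/102400 rad
Load 4 — uniform load w=20 kN/m over full span:
  θ_4 = -wx(L-x)(L-2x)/(12EI) = -20·5·(10-5)·(10-2·5)/(12·200000) = 0 rad
Superposition: θ = Σ θ_i = 7/307200 rad ≈ 0.000023 rad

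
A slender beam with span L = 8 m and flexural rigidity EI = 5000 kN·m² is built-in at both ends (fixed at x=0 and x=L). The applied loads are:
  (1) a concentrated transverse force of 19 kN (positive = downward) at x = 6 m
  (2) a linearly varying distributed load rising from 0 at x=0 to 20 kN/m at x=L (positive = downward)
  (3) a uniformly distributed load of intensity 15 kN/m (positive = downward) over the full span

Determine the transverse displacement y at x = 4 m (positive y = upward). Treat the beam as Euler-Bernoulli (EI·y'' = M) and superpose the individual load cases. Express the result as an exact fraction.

Load 1 — point force P=19 kN at a=6 m (b=L-a=2):
  y_1 = -Pb²x²(3aL-(3a+b)x)/(6L³EI)  [x≤a] = -19·2²·4²·(3·6·8-(3·6+2)·4)/(6·8³·5000) = -19/3750 m
Load 2 — triangular load w₀=20 kN/m (0→w₀ over full span):
  y_2 = -w₀x²(L-x)²(x+2L)/(120LEI) = -20·4²·(8-4)²·(4+2·8)/(120·8·5000) = -8/375 m
Load 3 — uniform load w=15 kN/m over full span:
  y_3 = -wx²(L-x)²/(24EI) = -15·4²·(8-4)²/(24·5000) = -4/125 m
Superposition: y = Σ y_i = -73/1250 m ≈ -0.058400 m

y(4) = -73/1250 m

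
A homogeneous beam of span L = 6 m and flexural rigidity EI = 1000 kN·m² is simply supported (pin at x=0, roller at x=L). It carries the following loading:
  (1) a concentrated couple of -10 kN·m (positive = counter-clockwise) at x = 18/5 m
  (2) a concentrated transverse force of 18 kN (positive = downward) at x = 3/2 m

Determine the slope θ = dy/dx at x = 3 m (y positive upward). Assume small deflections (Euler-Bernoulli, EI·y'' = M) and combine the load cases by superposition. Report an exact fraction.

θ(3) = 221/80000 rad

Load 1 — applied couple M₀=-10 kN·m at a=18/5 m (b=L-a=12/5):
  θ_1 = (M₀x²/(2L)+C₁)/EI  [x≤a] with C₁=M₀(3b²-L²)/(6L)=26/5 = ((-10)·3²/(2·6)+(26/5))/1000 = -23/10000 rad
Load 2 — point force P=18 kN at a=3/2 m (b=L-a=9/2):
  θ_2 = -Pa(2L²-6Lx+3x²+a²)/(6LEI)  [x>a] = -18·(3/2)·(2·6²-6·6·3+3·3²+(3/2)²)/(6·6·1000) = 81/16000 rad
Superposition: θ = Σ θ_i = 221/80000 rad ≈ 0.002763 rad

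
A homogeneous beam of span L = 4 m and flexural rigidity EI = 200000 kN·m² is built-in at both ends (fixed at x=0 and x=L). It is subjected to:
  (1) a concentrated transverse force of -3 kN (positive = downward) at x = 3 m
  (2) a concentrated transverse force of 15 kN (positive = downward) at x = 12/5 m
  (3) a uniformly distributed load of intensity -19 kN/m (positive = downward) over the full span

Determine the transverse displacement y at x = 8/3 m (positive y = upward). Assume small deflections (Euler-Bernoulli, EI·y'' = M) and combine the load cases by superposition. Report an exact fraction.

y(8/3) = 20311/607500000 m

Load 1 — point force P=-3 kN at a=3 m (b=L-a=1):
  y_1 = -Pb²x²(3aL-(3a+b)x)/(6L³EI)  [x≤a] = -(-3)·1²·(8/3)²·(3·3·4-(3·3+1)·(8/3))/(6·4³·200000) = 7/2700000 m
Load 2 — point force P=15 kN at a=12/5 m (b=L-a=8/5):
  y_2 = -Pa²(L-x)²(3bL-(3b+a)(L-x))/(6L³EI)  [x>a] = -15·(12/5)²·(4-(8/3))²·(3·(8/5)·4-(3·(8/5)+(12/5))·(4-(8/3)))/(6·4³·200000) = -3/156250 m
Load 3 — uniform load w=-19 kN/m over full span:
  y_3 = -wx²(L-x)²/(24EI) = -(-19)·(8/3)²·(4-(8/3))²/(24·200000) = 38/759375 m
Superposition: y = Σ y_i = 20311/607500000 m ≈ 0.000033 m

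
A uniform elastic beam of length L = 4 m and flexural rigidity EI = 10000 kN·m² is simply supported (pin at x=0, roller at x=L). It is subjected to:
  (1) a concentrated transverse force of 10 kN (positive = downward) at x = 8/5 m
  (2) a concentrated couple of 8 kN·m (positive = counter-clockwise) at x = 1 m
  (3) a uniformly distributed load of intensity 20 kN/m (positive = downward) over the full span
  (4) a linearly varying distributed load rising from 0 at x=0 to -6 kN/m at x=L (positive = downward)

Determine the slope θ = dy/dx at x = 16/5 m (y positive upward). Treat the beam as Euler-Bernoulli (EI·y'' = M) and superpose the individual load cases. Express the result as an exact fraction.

θ(16/5) = 74563/18750000 rad

Load 1 — point force P=10 kN at a=8/5 m (b=L-a=12/5):
  θ_1 = -Pa(2L²-6Lx+3x²+a²)/(6LEI)  [x>a] = -10·(8/5)·(2·4²-6·4·(16/5)+3·(16/5)²+(8/5)²)/(6·4·10000) = 12/15625 rad
Load 2 — applied couple M₀=8 kN·m at a=1 m (b=L-a=3):
  θ_2 = (M₀x²/(2L)-M₀(x-a)+C₁)/EI  [x>a] with C₁=M₀(3b²-L²)/(6L)=11/3 = (8·(16/5)²/(2·4)-8·((16/5)-1)+(11/3))/10000 = -277/750000 rad
Load 3 — uniform load w=20 kN/m over full span:
  θ_3 = -w(L³-6Lx²+4x³)/(24EI) = -20·(4³-6·4·(16/5)²+4·(16/5)³)/(24·10000) = 66/15625 rad
Load 4 — triangular load w₀=-6 kN/m (0→w₀ over full span):
  θ_4 = -w₀(7L⁴-30L²x²+15x⁴)/(360LEI) = -(-6)·(7·4⁴-30·4²·(16/5)²+15·(16/5)⁴)/(360·4·10000) = -757/1171875 rad
Superposition: θ = Σ θ_i = 74563/18750000 rad ≈ 0.003977 rad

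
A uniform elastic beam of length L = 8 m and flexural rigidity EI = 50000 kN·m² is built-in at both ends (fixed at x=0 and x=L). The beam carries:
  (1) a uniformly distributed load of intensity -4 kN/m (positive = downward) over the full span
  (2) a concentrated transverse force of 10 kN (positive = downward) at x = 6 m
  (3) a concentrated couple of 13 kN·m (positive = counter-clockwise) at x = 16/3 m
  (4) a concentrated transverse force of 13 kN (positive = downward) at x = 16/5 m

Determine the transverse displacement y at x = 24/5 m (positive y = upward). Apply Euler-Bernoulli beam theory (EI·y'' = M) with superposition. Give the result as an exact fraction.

y(24/5) = -65563/292968750 m

Load 1 — uniform load w=-4 kN/m over full span:
  y_1 = -wx²(L-x)²/(24EI) = -(-4)·(24/5)²·(8-(24/5))²/(24·50000) = 1536/1953125 m
Load 2 — point force P=10 kN at a=6 m (b=L-a=2):
  y_2 = -Pb²x²(3aL-(3a+b)x)/(6L³EI)  [x≤a] = -10·2²·(24/5)²·(3·6·8-(3·6+2)·(24/5))/(6·8³·50000) = -9/31250 m
Load 3 — applied couple M₀=13 kN·m at a=16/3 m (b=L-a=8/3):
  y_3 = (R_Ax³/6 - M_Ax²/2)/EI  [x≤a] with R_A=13/6, M_A=13/3 = ((13/6)·(24/5)³/6 - (13/3)·(24/5)²/2)/50000 = -78/390625 m
Load 4 — point force P=13 kN at a=16/5 m (b=L-a=24/5):
  y_4 = -Pa²(L-x)²(3bL-(3b+a)(L-x))/(6L³EI)  [x>a] = -13·(16/5)²·(8-(24/5))²·(3·(24/5)·8-(3·(24/5)+(16/5))·(8-(24/5)))/(6·8³·50000) = -76544/146484375 m
Superposition: y = Σ y_i = -65563/292968750 m ≈ -0.000224 m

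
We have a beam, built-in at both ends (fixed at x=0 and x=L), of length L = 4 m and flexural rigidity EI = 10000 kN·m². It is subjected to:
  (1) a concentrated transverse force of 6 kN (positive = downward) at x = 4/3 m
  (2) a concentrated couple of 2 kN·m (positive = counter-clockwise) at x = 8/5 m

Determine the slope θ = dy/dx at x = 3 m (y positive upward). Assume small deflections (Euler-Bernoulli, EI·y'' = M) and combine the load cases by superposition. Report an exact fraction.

θ(3) = 9/125000 rad

Load 1 — point force P=6 kN at a=4/3 m (b=L-a=8/3):
  θ_1 = Pa²(L-x)(2bL-(3b+a)(L-x))/(2L³EI)  [x>a] = 6·(4/3)²·(4-3)·(2·(8/3)·4-(3·(8/3)+(4/3))·(4-3))/(2·4³·10000) = 1/10000 rad
Load 2 — applied couple M₀=2 kN·m at a=8/5 m (b=L-a=12/5):
  θ_2 = (R_Ax²/2 - M_Ax - M₀(x-a))/EI  [x>a] with R_A=18/25, M_A=6/25 = ((18/25)·3²/2 - (6/25)·3 - 2·(3-(8/5)))/10000 = -7/250000 rad
Superposition: θ = Σ θ_i = 9/125000 rad ≈ 0.000072 rad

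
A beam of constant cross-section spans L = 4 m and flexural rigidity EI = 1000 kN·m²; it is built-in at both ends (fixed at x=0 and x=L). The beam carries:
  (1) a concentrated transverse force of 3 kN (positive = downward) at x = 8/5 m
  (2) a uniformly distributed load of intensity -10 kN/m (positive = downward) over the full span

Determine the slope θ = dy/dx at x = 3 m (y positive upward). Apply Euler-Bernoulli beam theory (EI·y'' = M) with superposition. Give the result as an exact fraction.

θ(3) = -547/125000 rad

Load 1 — point force P=3 kN at a=8/5 m (b=L-a=12/5):
  θ_1 = Pa²(L-x)(2bL-(3b+a)(L-x))/(2L³EI)  [x>a] = 3·(8/5)²·(4-3)·(2·(12/5)·4-(3·(12/5)+(8/5))·(4-3))/(2·4³·1000) = 39/62500 rad
Load 2 — uniform load w=-10 kN/m over full span:
  θ_2 = -wx(L-x)(L-2x)/(12EI) = -(-10)·3·(4-3)·(4-2·3)/(12·1000) = -1/200 rad
Superposition: θ = Σ θ_i = -547/125000 rad ≈ -0.004376 rad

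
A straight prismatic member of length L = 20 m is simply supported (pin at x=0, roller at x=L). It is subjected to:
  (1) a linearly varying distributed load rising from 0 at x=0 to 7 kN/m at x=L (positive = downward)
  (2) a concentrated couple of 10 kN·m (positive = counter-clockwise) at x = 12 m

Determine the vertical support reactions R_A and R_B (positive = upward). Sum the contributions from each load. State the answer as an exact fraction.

R_A = 143/6 kN, R_B = 277/6 kN

Load 1 — triangular load w₀=7 kN/m (0→w₀ over full span):
  R_A = w₀L/6 = 7·20/6 = 70/3 kN
  R_B = w₀L/3 = 7·20/3 = 140/3 kN
Load 2 — applied couple M₀=10 kN·m at a=12 m (b=L-a=8):
  R_A = M₀/L = 10/20 = 1/2 kN
  R_B = -M₀/L = -10/20 = -1/2 kN
Superposition: R_A = 143/6 kN, R_B = 277/6 kN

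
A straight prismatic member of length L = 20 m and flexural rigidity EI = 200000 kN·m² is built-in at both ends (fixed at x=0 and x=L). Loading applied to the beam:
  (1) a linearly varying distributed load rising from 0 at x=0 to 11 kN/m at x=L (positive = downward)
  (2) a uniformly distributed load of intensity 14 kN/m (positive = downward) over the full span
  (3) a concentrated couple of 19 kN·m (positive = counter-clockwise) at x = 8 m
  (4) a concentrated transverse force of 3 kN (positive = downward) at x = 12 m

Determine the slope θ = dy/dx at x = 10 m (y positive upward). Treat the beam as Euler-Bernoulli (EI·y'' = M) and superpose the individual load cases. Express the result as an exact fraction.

Load 1 — triangular load w₀=11 kN/m (0→w₀ over full span):
  θ_1 = -w₀(2x(L-x)(L-2x)(x+2L)+x²(L-x)²)/(120LEI) = -11·(2·10·(20-10)·(20-2·10)·(10+2·20)+10²·(20-10)²)/(120·20·200000) = -11/48000 rad
Load 2 — uniform load w=14 kN/m over full span:
  θ_2 = -wx(L-x)(L-2x)/(12EI) = -14·10·(20-10)·(20-2·10)/(12·200000) = 0 rad
Load 3 — applied couple M₀=19 kN·m at a=8 m (b=L-a=12):
  θ_3 = (R_Ax²/2 - M_Ax - M₀(x-a))/EI  [x>a] with R_A=171/125, M_A=57/25 = ((171/125)·10²/2 - (57/25)·10 - 19·(10-8))/200000 = 19/500000 rad
Load 4 — point force P=3 kN at a=12 m (b=L-a=8):
  θ_4 = -Pb²x(2aL-(3a+b)x)/(2L³EI)  [x≤a] = -3·8²·10·(2·12·20-(3·12+8)·10)/(2·20³·200000) = -3/125000 rad
Superposition: θ = Σ θ_i = -1291/6000000 rad ≈ -0.000215 rad

θ(10) = -1291/6000000 rad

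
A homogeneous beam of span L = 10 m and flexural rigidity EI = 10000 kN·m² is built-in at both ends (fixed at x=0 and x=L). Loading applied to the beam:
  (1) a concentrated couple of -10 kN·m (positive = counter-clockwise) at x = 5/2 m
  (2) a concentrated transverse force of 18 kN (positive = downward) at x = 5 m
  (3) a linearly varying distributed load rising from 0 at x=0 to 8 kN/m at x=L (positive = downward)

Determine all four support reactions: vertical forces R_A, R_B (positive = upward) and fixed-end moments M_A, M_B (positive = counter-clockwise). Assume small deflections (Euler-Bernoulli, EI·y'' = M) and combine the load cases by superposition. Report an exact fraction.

R_A = 159/8 kN, M_A = 1225/24 kN·m, R_B = 305/8 kN, M_B = -525/8 kN·m

Load 1 — applied couple M₀=-10 kN·m at a=5/2 m (b=L-a=15/2):
  R_A = 6M₀ab/L³ = 6·(-10)·(5/2)·(15/2)/10³ = -9/8 kN
  M_A = M₀b(2a-b)/L² = (-10)·(15/2)·(2·(5/2)-(15/2))/10² = 15/8 kN·m
  R_B = -6M₀ab/L³ = -6·(-10)·(5/2)·(15/2)/10³ = 9/8 kN
  M_B = M₀a(2b-a)/L² = (-10)·(5/2)·(2·(15/2)-(5/2))/10² = -25/8 kN·m
Load 2 — point force P=18 kN at a=5 m (b=L-a=5):
  R_A = Pb²(3a+b)/L³ = 18·5²·(3·5+5)/10³ = 9 kN
  M_A = Pab²/L² = 18·5·5²/10² = 45/2 kN·m
  R_B = Pa²(a+3b)/L³ = 18·5²·(5+3·5)/10³ = 9 kN
  M_B = -Pa²b/L² = -18·5²·5/10² = -45/2 kN·m
Load 3 — triangular load w₀=8 kN/m (0→w₀ over full span):
  R_A = 3w₀L/20 = 3·8·10/20 = 12 kN
  M_A = w₀L²/30 = 8·10²/30 = 80/3 kN·m
  R_B = 7w₀L/20 = 7·8·10/20 = 28 kN
  M_B = -w₀L²/20 = -8·10²/20 = -40 kN·m
Superposition: R_A = 159/8 kN, M_A = 1225/24 kN·m, R_B = 305/8 kN, M_B = -525/8 kN·m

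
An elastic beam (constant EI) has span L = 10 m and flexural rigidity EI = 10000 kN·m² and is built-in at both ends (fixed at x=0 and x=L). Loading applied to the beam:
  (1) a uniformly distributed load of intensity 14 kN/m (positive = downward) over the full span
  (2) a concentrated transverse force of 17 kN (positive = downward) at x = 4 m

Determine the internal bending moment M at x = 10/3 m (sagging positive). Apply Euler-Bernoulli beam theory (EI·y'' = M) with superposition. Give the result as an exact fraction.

M(10/3) = 11504/225 kN·m

Load 1 — uniform load w=14 kN/m over full span:
  M_1 = wLx/2 - wL²/12 - wx²/2 = 14·10·(10/3)/2 - 14·10²/12 - 14·(10/3)²/2 = 350/9 kN·m
Load 2 — point force P=17 kN at a=4 m (b=L-a=6):
  M_2 = Pb²(3a+b)x/L³ - Pab²/L²  [x≤a] = 17·6²·(3·4+6)·(10/3)/10³ - 17·4·6²/10² = 306/25 kN·m
Superposition: M = Σ M_i = 11504/225 kN·m ≈ 51.128889 kN·m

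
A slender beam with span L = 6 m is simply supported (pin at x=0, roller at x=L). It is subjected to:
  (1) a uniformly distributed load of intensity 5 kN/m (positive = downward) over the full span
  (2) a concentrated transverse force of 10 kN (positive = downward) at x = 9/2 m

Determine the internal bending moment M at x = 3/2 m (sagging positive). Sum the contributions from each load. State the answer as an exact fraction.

Load 1 — uniform load w=5 kN/m over full span:
  M_1 = wx(L-x)/2 = 5·(3/2)·(6-(3/2))/2 = 135/8 kN·m
Load 2 — point force P=10 kN at a=9/2 m (b=L-a=3/2):
  M_2 = Pbx/L  [x≤a] = 10·(3/2)·(3/2)/6 = 15/4 kN·m
Superposition: M = Σ M_i = 165/8 kN·m ≈ 20.625000 kN·m

M(3/2) = 165/8 kN·m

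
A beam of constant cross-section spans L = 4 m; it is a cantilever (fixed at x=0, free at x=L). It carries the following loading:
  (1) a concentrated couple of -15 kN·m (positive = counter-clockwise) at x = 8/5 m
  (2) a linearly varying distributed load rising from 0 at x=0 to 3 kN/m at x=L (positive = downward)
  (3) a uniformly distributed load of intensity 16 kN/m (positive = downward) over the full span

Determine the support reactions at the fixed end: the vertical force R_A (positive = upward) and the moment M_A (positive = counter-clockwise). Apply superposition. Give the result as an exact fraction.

R_A = 70 kN, M_A = 159 kN·m

Load 1 — applied couple M₀=-15 kN·m at a=8/5 m (b=L-a=12/5):
  R_A = 0 kN
  M_A = -M₀ = -(-15) = 15 kN·m
Load 2 — triangular load w₀=3 kN/m (0→w₀ over full span):
  R_A = w₀L/2 = 3·4/2 = 6 kN
  M_A = w₀L²/3 = 3·4²/3 = 16 kN·m
Load 3 — uniform load w=16 kN/m over full span:
  R_A = wL = 16·4 = 64 kN
  M_A = wL²/2 = 16·4²/2 = 128 kN·m
Superposition: R_A = 70 kN, M_A = 159 kN·m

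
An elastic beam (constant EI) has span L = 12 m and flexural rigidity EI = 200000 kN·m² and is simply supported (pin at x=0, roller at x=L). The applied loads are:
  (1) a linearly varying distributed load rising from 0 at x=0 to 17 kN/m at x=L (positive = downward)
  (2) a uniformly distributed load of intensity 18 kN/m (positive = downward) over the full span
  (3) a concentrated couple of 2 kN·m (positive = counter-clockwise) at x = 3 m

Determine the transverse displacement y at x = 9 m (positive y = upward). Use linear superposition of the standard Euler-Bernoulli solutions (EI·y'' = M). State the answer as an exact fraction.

Load 1 — triangular load w₀=17 kN/m (0→w₀ over full span):
  y_1 = -w₀x(7L⁴-10L²x²+3x⁴)/(360LEI) = -17·9·(7·12⁴-10·12²·9²+3·9⁴)/(360·12·200000) = -54621/6400000 m
Load 2 — uniform load w=18 kN/m over full span:
  y_2 = -wx(L³-2Lx²+x³)/(24EI) = -18·9·(12³-2·12·9²+9³)/(24·200000) = -13851/800000 m
Load 3 — applied couple M₀=2 kN·m at a=3 m (b=L-a=9):
  y_3 = (M₀x³/(6L)-M₀(x-a)²/2+C₁x)/EI  [x>a] with C₁=M₀(3b²-L²)/(6L)=11/4 = (2·9³/(6·12)-2·(9-3)²/2+(11/4)·9)/200000 = 9/200000 m
Superposition: y = Σ y_i = -165141/6400000 m ≈ -0.025803 m

y(9) = -165141/6400000 m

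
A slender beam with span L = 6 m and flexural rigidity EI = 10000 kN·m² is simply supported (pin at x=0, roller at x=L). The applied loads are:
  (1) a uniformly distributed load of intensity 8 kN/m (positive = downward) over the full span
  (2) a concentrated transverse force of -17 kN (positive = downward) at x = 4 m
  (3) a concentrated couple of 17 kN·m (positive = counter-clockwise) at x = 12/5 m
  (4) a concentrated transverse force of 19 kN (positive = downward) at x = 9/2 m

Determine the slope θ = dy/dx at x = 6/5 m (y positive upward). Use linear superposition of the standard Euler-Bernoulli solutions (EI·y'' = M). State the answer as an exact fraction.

θ(6/5) = -1828099/360000000 rad

Load 1 — uniform load w=8 kN/m over full span:
  θ_1 = -w(L³-6Lx²+4x³)/(24EI) = -8·(6³-6·6·(6/5)²+4·(6/5)³)/(24·10000) = -891/156250 rad
Load 2 — point force P=-17 kN at a=4 m (b=L-a=2):
  θ_2 = -Pb(L²-b²-3x²)/(6LEI)  [x≤a] = -(-17)·2·(6²-2²-3·(6/5)²)/(6·6·10000) = 2941/1125000 rad
Load 3 — applied couple M₀=17 kN·m at a=12/5 m (b=L-a=18/5):
  θ_3 = (M₀x²/(2L)+C₁)/EI  [x≤a] with C₁=M₀(3b²-L²)/(6L)=34/25 = (17·(6/5)²/(2·6)+(34/25))/10000 = 17/50000 rad
Load 4 — point force P=19 kN at a=9/2 m (b=L-a=3/2):
  θ_4 = -Pb(L²-b²-3x²)/(6LEI)  [x≤a] = -19·(3/2)·(6²-(3/2)²-3·(6/5)²)/(6·6·10000) = -18639/8000000 rad
Superposition: θ = Σ θ_i = -1828099/360000000 rad ≈ -0.005078 rad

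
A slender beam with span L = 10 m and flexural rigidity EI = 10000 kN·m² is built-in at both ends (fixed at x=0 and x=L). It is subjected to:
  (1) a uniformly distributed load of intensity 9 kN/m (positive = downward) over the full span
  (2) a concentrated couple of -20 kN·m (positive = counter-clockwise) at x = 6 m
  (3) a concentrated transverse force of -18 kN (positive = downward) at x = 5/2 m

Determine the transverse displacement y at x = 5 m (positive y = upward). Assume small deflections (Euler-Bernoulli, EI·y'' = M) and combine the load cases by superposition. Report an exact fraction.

Load 1 — uniform load w=9 kN/m over full span:
  y_1 = -wx²(L-x)²/(24EI) = -9·5²·(10-5)²/(24·10000) = -3/128 m
Load 2 — applied couple M₀=-20 kN·m at a=6 m (b=L-a=4):
  y_2 = (R_Ax³/6 - M_Ax²/2)/EI  [x≤a] with R_A=-72/25, M_A=-32/5 = ((-72/25)·5³/6 - (-32/5)·5²/2)/10000 = 1/500 m
Load 3 — point force P=-18 kN at a=5/2 m (b=L-a=15/2):
  y_3 = -Pa²(L-x)²(3bL-(3b+a)(L-x))/(6L³EI)  [x>a] = -(-18)·(5/2)²·(10-5)²·(3·(15/2)·10-(3·(15/2)+(5/2))·(10-5))/(6·10³·10000) = 3/640 m
Superposition: y = Σ y_i = -67/4000 m ≈ -0.016750 m

y(5) = -67/4000 m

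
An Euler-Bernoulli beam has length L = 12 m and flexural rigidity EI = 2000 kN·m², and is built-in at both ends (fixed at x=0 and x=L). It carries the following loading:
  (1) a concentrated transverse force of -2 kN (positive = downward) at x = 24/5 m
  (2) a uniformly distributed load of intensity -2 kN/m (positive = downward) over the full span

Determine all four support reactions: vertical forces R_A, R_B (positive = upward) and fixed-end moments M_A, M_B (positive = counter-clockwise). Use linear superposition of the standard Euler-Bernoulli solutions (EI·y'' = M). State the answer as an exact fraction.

R_A = -1662/125 kN, M_A = -3432/125 kN·m, R_B = -1588/125 kN, M_B = 3288/125 kN·m

Load 1 — point force P=-2 kN at a=24/5 m (b=L-a=36/5):
  R_A = Pb²(3a+b)/L³ = (-2)·(36/5)²·(3·(24/5)+(36/5))/12³ = -162/125 kN
  M_A = Pab²/L² = (-2)·(24/5)·(36/5)²/12² = -432/125 kN·m
  R_B = Pa²(a+3b)/L³ = (-2)·(24/5)²·((24/5)+3·(36/5))/12³ = -88/125 kN
  M_B = -Pa²b/L² = -(-2)·(24/5)²·(36/5)/12² = 288/125 kN·m
Load 2 — uniform load w=-2 kN/m over full span:
  R_A = wL/2 = (-2)·12/2 = -12 kN
  M_A = wL²/12 = (-2)·12²/12 = -24 kN·m
  R_B = wL/2 = (-2)·12/2 = -12 kN
  M_B = -wL²/12 = -(-2)·12²/12 = 24 kN·m
Superposition: R_A = -1662/125 kN, M_A = -3432/125 kN·m, R_B = -1588/125 kN, M_B = 3288/125 kN·m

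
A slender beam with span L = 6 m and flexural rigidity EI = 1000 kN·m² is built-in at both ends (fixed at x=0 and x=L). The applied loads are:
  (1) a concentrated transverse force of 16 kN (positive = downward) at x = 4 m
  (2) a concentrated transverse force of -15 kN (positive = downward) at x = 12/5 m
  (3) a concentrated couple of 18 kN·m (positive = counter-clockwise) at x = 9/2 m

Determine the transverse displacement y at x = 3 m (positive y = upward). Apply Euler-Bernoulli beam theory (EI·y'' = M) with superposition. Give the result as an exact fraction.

Load 1 — point force P=16 kN at a=4 m (b=L-a=2):
  y_1 = -Pb²x²(3aL-(3a+b)x)/(6L³EI)  [x≤a] = -16·2²·3²·(3·4·6-(3·4+2)·3)/(6·6³·1000) = -1/75 m
Load 2 — point force P=-15 kN at a=12/5 m (b=L-a=18/5):
  y_2 = -Pa²(L-x)²(3bL-(3b+a)(L-x))/(6L³EI)  [x>a] = -(-15)·(12/5)²·(6-3)²·(3·(18/5)·6-(3·(18/5)+(12/5))·(6-3))/(6·6³·1000) = 189/12500 m
Load 3 — applied couple M₀=18 kN·m at a=9/2 m (b=L-a=3/2):
  y_3 = (R_Ax³/6 - M_Ax²/2)/EI  [x≤a] with R_A=27/8, M_A=45/8 = ((27/8)·3³/6 - (45/8)·3²/2)/1000 = -81/8000 m
Superposition: y = Σ y_i = -5003/600000 m ≈ -0.008338 m

y(3) = -5003/600000 m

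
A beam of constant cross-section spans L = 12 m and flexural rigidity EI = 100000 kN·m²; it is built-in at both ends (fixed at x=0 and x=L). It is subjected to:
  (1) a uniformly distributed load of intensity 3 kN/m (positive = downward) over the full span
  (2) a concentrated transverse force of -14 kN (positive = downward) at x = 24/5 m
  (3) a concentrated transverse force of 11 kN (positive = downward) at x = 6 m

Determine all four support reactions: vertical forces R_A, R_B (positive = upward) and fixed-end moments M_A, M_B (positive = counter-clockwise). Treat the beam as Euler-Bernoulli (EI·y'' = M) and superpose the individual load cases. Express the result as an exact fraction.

Load 1 — uniform load w=3 kN/m over full span:
  R_A = wL/2 = 3·12/2 = 18 kN
  M_A = wL²/12 = 3·12²/12 = 36 kN·m
  R_B = wL/2 = 3·12/2 = 18 kN
  M_B = -wL²/12 = -3·12²/12 = -36 kN·m
Load 2 — point force P=-14 kN at a=24/5 m (b=L-a=36/5):
  R_A = Pb²(3a+b)/L³ = (-14)·(36/5)²·(3·(24/5)+(36/5))/12³ = -1134/125 kN
  M_A = Pab²/L² = (-14)·(24/5)·(36/5)²/12² = -3024/125 kN·m
  R_B = Pa²(a+3b)/L³ = (-14)·(24/5)²·((24/5)+3·(36/5))/12³ = -616/125 kN
  M_B = -Pa²b/L² = -(-14)·(24/5)²·(36/5)/12² = 2016/125 kN·m
Load 3 — point force P=11 kN at a=6 m (b=L-a=6):
  R_A = Pb²(3a+b)/L³ = 11·6²·(3·6+6)/12³ = 11/2 kN
  M_A = Pab²/L² = 11·6·6²/12² = 33/2 kN·m
  R_B = Pa²(a+3b)/L³ = 11·6²·(6+3·6)/12³ = 11/2 kN
  M_B = -Pa²b/L² = -11·6²·6/12² = -33/2 kN·m
Superposition: R_A = 3607/250 kN, M_A = 7077/250 kN·m, R_B = 4643/250 kN, M_B = -9093/250 kN·m

R_A = 3607/250 kN, M_A = 7077/250 kN·m, R_B = 4643/250 kN, M_B = -9093/250 kN·m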